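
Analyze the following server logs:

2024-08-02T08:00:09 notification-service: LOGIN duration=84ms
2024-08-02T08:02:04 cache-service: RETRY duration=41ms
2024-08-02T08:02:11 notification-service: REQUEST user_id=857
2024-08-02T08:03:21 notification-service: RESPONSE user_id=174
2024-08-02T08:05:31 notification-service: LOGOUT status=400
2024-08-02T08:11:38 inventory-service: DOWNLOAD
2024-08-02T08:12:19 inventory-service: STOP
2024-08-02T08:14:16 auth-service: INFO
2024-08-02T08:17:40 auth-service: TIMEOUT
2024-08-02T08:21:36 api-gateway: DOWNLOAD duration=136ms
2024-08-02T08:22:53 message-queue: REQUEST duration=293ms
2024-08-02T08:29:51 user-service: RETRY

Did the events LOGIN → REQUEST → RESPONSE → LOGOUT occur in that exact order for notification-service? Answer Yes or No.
Yes

To verify sequence order:

1. Find all events in sequence LOGIN → REQUEST → RESPONSE → LOGOUT for notification-service
2. Extract their timestamps
3. Check if timestamps are in ascending order
4. Result: Yes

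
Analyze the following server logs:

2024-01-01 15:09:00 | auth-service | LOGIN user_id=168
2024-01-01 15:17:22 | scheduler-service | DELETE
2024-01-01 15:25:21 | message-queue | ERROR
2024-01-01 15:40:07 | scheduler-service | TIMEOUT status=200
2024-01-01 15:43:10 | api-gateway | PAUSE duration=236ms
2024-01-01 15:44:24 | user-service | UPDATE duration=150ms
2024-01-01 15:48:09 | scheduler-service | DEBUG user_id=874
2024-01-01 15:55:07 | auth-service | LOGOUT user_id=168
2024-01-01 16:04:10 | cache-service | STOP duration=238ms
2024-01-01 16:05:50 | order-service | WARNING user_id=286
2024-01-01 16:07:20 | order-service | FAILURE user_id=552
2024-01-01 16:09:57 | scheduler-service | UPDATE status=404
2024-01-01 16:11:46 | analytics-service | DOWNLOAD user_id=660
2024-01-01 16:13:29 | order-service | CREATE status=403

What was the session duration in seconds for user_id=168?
2767

To calculate session duration:

1. Find LOGIN event for user_id=168: 2024-01-01 15:09:00
2. Find LOGOUT event for user_id=168: 2024-01-01 15:55:07
3. Session duration: 2024-01-01 15:55:07 - 2024-01-01 15:09:00 = 2767 seconds (46 minutes)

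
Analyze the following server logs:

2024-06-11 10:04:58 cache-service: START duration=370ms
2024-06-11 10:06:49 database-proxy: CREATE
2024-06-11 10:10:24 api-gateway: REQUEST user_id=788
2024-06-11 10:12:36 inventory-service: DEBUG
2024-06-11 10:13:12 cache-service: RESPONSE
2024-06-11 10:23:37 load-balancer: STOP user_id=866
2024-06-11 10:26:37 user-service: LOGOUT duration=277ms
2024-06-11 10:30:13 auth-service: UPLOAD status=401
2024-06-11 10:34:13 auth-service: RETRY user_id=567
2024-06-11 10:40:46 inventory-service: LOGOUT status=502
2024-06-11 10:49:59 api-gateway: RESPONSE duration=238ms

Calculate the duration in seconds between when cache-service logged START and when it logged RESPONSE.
494

To find the time between events:

1. Locate the first START event for cache-service: 2024-06-11 10:04:58
2. Locate the first RESPONSE event for cache-service: 2024-06-11 10:13:12
3. Calculate the difference: 2024-06-11 10:13:12 - 2024-06-11 10:04:58 = 494 seconds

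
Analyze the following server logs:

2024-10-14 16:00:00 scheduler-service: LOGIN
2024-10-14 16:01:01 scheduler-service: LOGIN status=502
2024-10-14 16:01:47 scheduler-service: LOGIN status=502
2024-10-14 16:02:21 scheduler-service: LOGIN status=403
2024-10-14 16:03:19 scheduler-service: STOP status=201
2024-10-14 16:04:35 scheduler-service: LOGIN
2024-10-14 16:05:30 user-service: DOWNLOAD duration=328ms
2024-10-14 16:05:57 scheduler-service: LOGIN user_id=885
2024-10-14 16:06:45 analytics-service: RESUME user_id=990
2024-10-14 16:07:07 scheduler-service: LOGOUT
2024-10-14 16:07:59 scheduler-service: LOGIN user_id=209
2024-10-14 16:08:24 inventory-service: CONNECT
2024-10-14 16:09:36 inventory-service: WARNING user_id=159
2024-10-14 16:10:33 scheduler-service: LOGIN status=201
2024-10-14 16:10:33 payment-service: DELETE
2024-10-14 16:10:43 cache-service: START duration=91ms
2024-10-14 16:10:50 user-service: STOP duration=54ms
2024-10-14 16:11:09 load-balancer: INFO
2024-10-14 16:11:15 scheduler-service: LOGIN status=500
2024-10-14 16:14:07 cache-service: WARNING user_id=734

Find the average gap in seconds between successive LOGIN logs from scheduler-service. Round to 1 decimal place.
84.4

To calculate average interval:

1. Find all LOGIN events for scheduler-service in order
2. Calculate time gaps between consecutive events
3. Compute mean of gaps: 675 / 8 = 84.4 seconds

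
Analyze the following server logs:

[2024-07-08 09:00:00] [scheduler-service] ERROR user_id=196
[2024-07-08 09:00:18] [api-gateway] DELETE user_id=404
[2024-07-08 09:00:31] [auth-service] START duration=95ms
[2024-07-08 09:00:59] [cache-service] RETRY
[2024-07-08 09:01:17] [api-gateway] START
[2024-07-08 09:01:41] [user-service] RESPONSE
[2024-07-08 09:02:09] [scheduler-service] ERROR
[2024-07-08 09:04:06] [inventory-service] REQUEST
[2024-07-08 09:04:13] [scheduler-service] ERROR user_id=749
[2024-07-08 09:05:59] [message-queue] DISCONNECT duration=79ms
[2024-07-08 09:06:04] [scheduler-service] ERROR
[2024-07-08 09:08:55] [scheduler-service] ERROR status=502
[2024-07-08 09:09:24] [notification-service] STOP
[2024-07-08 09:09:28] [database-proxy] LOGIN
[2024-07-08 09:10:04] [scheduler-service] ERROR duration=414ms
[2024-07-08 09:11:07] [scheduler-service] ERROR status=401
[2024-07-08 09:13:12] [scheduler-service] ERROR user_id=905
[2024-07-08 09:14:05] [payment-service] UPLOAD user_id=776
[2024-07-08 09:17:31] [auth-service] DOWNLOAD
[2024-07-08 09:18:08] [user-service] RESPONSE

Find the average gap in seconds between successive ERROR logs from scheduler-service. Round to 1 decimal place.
113.1

To calculate average interval:

1. Find all ERROR events for scheduler-service in order
2. Calculate time gaps between consecutive events
3. Compute mean of gaps: 792 / 7 = 113.1 seconds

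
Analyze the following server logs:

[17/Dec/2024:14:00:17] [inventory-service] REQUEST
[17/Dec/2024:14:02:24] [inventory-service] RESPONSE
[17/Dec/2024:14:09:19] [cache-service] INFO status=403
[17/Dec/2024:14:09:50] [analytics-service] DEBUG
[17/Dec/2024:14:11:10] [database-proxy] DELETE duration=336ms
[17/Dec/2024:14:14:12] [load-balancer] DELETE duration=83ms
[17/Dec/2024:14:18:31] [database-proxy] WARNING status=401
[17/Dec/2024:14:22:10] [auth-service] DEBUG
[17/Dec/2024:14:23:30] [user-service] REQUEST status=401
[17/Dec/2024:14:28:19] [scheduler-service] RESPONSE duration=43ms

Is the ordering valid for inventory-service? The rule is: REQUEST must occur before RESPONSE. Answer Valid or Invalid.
Valid

To validate ordering:

1. Required order: REQUEST → RESPONSE
2. Rule: REQUEST must occur before RESPONSE
3. Check actual order of events for inventory-service
4. Result: Valid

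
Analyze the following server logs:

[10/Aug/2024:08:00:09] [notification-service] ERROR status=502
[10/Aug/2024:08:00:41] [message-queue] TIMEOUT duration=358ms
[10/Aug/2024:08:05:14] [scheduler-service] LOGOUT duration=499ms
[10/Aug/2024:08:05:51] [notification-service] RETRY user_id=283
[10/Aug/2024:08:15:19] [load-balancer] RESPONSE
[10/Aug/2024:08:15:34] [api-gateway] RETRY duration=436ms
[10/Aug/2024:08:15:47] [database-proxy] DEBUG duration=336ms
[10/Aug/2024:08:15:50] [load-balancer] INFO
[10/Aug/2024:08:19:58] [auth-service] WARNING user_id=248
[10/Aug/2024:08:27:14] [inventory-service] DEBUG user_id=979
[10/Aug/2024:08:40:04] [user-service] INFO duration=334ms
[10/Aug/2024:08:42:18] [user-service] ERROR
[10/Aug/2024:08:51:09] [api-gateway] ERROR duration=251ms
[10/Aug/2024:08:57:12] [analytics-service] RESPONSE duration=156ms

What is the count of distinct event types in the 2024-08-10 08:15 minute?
4

To count unique event types:

1. Filter events in the minute starting at 2024-08-10 08:15
2. Extract event types from matching entries
3. Count unique types: 4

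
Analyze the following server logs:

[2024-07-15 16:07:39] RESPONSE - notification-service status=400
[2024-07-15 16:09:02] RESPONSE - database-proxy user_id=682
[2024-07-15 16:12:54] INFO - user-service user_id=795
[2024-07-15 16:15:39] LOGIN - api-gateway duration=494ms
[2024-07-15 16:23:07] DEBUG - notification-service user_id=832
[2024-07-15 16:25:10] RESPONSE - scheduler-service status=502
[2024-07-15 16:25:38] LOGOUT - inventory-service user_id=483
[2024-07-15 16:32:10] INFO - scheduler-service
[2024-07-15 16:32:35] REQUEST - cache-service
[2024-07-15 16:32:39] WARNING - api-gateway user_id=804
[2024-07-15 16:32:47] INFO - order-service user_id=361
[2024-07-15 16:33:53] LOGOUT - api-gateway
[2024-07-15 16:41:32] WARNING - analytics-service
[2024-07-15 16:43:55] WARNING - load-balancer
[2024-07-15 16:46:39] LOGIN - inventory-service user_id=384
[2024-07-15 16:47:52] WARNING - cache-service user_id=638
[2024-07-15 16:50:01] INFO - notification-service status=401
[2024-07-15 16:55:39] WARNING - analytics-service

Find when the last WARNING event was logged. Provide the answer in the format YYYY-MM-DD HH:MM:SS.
2024-07-15 16:55:39

To find the last event:

1. Filter for all WARNING events
2. Sort by timestamp
3. Select the last one
4. Timestamp: 2024-07-15 16:55:39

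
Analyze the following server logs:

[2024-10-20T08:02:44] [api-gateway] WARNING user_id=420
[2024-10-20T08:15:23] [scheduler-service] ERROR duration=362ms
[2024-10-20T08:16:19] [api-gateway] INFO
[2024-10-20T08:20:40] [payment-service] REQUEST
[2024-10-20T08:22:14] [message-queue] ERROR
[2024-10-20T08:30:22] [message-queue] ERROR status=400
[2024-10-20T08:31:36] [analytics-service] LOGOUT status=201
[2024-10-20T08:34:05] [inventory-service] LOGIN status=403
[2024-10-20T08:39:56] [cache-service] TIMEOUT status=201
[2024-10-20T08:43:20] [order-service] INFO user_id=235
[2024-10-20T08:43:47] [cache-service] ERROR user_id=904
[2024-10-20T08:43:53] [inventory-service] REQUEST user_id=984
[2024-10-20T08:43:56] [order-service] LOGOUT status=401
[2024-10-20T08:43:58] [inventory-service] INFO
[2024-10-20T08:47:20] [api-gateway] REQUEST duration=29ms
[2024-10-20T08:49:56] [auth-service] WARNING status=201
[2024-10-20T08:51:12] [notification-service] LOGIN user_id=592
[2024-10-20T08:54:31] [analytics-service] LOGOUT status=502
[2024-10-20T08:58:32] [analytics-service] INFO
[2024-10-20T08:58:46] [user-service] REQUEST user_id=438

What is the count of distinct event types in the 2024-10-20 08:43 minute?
4

To count unique event types:

1. Filter events in the minute starting at 2024-10-20 08:43
2. Extract event types from matching entries
3. Count unique types: 4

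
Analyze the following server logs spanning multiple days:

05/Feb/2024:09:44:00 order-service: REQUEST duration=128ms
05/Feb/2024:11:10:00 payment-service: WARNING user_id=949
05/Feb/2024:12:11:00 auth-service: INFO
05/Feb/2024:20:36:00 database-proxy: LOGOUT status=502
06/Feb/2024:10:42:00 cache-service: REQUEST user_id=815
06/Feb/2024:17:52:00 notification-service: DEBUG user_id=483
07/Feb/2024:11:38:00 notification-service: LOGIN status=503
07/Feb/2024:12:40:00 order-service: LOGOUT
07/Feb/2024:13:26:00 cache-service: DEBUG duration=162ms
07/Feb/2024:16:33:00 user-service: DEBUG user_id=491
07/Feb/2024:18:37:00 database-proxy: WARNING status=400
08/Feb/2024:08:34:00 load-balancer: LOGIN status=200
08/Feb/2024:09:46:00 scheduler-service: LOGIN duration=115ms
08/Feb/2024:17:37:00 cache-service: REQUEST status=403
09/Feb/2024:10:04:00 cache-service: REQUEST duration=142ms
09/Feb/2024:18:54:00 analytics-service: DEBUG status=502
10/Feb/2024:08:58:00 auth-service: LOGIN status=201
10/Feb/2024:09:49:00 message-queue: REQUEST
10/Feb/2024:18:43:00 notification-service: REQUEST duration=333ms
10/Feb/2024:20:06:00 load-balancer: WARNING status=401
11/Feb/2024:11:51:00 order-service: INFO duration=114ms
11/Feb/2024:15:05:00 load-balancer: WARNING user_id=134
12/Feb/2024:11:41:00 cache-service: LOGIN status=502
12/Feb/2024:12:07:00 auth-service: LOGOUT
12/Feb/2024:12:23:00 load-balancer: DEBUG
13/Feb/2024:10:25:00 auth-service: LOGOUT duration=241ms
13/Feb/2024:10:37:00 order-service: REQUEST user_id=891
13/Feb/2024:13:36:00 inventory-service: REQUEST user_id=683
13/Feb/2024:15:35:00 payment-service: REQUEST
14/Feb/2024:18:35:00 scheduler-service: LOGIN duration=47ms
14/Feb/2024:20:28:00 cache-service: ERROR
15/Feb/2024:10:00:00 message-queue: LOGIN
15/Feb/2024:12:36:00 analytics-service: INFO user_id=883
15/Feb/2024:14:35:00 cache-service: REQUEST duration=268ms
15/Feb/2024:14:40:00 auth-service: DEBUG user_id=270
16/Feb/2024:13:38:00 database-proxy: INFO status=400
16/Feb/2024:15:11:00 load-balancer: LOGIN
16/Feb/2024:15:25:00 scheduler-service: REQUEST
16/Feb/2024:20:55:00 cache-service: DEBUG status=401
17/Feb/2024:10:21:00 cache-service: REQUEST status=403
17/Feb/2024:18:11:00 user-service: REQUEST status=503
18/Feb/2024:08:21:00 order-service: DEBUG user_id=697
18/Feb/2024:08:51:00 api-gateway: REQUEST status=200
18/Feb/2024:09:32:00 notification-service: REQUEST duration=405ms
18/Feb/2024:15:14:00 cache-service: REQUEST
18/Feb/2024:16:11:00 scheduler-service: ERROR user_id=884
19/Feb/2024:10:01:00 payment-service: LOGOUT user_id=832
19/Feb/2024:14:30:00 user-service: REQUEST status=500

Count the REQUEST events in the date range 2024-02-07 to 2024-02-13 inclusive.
7

To filter by date range:

1. Date range: 2024-02-07 through 2024-02-13, both dates inclusive
2. Filter for REQUEST events whose date falls in this range
3. Count matching events: 7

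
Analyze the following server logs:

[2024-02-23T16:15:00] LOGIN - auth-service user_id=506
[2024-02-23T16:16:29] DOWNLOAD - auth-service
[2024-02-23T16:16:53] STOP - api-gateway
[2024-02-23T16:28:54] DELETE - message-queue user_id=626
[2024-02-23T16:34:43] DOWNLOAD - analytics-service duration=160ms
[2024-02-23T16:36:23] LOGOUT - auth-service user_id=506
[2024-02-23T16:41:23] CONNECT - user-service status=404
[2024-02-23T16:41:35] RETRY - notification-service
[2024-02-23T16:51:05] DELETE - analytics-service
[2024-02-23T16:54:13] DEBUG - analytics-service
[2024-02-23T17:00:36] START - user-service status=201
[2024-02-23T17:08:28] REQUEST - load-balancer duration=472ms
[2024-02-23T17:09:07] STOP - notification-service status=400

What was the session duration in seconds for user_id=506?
1283

To calculate session duration:

1. Find LOGIN event for user_id=506: 2024-02-23T16:15:00
2. Find LOGOUT event for user_id=506: 2024-02-23T16:36:23
3. Session duration: 2024-02-23T16:36:23 - 2024-02-23T16:15:00 = 1283 seconds (21 minutes)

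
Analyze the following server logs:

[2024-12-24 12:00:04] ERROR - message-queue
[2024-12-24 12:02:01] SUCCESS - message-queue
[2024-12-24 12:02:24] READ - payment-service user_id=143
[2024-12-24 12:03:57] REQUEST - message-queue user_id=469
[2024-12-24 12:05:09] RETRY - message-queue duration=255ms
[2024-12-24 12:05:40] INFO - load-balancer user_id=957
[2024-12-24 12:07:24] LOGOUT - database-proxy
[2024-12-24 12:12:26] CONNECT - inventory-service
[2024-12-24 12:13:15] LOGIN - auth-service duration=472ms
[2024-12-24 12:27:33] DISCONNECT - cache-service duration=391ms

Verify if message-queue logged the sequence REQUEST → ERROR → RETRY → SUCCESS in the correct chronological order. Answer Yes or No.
No

To verify sequence order:

1. Find all events in sequence REQUEST → ERROR → RETRY → SUCCESS for message-queue
2. Extract their timestamps
3. Check if timestamps are in ascending order
4. Result: No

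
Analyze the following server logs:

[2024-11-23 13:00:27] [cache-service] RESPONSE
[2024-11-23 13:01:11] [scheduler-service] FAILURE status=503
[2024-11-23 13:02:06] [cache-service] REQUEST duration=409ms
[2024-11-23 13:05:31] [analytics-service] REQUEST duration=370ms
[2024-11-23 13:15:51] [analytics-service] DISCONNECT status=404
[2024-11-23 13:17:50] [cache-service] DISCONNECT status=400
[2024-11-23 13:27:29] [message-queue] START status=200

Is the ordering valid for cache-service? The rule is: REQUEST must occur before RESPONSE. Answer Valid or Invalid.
Invalid

To validate ordering:

1. Required order: REQUEST → RESPONSE
2. Rule: REQUEST must occur before RESPONSE
3. Check actual order of events for cache-service
4. Result: Invalid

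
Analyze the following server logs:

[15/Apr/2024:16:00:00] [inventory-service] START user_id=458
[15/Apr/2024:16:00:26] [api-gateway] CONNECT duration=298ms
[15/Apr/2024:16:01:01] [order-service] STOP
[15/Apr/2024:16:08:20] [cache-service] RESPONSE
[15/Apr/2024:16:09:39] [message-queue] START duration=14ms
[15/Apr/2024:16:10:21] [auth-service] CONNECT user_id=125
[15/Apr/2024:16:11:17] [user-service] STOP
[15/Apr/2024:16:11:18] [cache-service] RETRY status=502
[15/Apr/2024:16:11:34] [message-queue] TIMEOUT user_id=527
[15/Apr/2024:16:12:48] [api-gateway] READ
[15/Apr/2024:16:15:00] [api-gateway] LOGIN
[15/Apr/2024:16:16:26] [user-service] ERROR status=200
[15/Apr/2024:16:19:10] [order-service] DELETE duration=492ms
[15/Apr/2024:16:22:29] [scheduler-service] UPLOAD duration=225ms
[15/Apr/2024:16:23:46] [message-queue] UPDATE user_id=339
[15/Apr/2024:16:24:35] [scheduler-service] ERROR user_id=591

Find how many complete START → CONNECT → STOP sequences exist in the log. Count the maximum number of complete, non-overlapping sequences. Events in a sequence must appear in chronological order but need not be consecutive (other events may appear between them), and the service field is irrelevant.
2

To count sequences:

1. Look for pattern: START → CONNECT → STOP
2. Greedily scan the log in chronological order, matching each sequence element in turn (ignoring service)
3. Each time the full pattern completes, increment the count and restart matching from the next event
4. Complete non-overlapping sequences found: 2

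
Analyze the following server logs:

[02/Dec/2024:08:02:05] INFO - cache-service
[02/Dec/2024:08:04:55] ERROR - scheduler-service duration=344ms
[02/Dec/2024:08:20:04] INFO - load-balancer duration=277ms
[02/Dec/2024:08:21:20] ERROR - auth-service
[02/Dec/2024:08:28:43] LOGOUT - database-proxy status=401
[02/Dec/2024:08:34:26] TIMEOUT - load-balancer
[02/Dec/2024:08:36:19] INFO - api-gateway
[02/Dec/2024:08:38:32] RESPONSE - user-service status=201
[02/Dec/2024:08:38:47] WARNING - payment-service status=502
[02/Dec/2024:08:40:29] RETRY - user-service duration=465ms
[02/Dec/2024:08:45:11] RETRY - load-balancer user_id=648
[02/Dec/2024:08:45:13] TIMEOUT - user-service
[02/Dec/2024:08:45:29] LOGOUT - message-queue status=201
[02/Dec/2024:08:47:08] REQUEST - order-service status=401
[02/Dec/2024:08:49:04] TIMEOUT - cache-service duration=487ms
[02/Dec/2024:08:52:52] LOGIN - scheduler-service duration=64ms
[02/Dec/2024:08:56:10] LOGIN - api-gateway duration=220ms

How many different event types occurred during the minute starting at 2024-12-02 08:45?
3

To count unique event types:

1. Filter events in the minute starting at 2024-12-02 08:45
2. Extract event types from matching entries
3. Count unique types: 3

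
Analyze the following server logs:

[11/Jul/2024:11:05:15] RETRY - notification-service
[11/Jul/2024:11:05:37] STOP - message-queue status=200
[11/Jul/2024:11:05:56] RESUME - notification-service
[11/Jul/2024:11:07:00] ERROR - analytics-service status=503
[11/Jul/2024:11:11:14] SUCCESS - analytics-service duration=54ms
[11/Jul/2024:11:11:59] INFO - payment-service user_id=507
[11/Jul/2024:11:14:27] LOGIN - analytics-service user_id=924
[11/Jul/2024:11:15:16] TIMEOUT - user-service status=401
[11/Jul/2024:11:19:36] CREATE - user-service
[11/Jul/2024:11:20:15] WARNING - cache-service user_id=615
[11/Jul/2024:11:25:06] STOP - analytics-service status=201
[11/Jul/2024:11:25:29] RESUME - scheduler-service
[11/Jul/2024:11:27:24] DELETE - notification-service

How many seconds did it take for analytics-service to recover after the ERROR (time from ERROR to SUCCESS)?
254

To calculate recovery time:

1. Find ERROR event for analytics-service: 11/Jul/2024:11:07:00
2. Find next SUCCESS event for analytics-service: 11/Jul/2024:11:11:14
3. Recovery time: 11/Jul/2024:11:11:14 - 11/Jul/2024:11:07:00 = 254 seconds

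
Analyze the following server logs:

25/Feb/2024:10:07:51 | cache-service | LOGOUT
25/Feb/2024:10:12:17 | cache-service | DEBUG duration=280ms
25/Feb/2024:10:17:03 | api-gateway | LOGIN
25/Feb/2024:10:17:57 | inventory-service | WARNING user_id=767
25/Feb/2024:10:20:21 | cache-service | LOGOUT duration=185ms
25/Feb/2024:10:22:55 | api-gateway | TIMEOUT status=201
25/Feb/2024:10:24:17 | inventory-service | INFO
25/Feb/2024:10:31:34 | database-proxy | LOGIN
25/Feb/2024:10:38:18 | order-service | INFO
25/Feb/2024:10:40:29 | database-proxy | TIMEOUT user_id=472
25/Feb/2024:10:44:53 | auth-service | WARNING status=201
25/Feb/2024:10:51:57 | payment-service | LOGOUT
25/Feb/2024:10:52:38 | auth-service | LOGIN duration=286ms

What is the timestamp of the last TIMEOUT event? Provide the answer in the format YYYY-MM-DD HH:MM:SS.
2024-02-25 10:40:29

To find the last event:

1. Filter for all TIMEOUT events
2. Sort by timestamp
3. Select the last one
4. Timestamp: 2024-02-25 10:40:29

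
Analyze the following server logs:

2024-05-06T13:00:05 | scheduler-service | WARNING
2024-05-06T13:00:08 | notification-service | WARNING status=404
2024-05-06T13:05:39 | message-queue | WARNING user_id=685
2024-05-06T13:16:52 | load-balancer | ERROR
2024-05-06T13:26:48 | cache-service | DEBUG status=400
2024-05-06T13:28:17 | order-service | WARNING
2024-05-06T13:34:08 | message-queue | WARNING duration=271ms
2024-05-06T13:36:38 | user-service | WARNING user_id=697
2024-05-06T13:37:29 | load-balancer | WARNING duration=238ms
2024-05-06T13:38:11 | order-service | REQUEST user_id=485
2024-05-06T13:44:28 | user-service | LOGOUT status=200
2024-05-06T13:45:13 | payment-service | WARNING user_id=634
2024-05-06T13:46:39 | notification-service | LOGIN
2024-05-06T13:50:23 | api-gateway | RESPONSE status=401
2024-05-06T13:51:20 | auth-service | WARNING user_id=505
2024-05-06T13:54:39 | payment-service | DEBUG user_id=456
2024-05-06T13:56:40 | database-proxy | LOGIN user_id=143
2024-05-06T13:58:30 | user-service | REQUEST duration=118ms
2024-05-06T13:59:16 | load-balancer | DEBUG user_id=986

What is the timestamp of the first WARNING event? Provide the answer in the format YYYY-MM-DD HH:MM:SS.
2024-05-06 13:00:05

To find the first event:

1. Filter for all WARNING events
2. Sort by timestamp
3. Select the first one
4. Timestamp: 2024-05-06 13:00:05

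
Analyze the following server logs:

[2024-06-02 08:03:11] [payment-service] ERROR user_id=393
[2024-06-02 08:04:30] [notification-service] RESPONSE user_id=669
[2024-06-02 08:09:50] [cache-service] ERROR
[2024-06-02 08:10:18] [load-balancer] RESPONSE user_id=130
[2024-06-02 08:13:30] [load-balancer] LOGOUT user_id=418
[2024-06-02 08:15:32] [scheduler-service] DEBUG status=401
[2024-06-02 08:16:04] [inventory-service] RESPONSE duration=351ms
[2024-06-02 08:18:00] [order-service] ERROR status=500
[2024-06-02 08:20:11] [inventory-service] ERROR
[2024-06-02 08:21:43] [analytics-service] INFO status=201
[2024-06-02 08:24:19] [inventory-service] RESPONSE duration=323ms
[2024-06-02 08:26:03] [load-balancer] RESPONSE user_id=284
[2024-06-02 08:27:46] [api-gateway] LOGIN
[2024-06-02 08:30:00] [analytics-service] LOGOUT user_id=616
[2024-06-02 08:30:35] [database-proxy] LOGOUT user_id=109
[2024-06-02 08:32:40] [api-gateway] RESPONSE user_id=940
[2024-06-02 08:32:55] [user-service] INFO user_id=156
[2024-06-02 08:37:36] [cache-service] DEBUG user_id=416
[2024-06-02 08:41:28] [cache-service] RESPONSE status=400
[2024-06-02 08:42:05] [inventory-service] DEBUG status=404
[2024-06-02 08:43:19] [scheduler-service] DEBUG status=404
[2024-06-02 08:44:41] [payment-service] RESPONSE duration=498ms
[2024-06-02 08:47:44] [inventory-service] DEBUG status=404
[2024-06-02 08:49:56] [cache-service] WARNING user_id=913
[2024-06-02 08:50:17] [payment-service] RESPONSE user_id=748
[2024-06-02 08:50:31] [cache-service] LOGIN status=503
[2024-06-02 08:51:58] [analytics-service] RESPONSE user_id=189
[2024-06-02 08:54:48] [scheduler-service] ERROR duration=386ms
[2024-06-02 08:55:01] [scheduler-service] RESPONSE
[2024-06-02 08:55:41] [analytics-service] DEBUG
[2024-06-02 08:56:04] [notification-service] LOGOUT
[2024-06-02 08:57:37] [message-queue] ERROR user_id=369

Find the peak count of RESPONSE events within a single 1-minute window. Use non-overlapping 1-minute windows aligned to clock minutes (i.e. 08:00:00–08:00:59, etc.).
1

To find the burst window:

1. Divide the log period into non-overlapping 1-minute windows starting at 08:00
2. Count RESPONSE events in each window
3. Find the window with maximum count
4. Maximum events in a window: 1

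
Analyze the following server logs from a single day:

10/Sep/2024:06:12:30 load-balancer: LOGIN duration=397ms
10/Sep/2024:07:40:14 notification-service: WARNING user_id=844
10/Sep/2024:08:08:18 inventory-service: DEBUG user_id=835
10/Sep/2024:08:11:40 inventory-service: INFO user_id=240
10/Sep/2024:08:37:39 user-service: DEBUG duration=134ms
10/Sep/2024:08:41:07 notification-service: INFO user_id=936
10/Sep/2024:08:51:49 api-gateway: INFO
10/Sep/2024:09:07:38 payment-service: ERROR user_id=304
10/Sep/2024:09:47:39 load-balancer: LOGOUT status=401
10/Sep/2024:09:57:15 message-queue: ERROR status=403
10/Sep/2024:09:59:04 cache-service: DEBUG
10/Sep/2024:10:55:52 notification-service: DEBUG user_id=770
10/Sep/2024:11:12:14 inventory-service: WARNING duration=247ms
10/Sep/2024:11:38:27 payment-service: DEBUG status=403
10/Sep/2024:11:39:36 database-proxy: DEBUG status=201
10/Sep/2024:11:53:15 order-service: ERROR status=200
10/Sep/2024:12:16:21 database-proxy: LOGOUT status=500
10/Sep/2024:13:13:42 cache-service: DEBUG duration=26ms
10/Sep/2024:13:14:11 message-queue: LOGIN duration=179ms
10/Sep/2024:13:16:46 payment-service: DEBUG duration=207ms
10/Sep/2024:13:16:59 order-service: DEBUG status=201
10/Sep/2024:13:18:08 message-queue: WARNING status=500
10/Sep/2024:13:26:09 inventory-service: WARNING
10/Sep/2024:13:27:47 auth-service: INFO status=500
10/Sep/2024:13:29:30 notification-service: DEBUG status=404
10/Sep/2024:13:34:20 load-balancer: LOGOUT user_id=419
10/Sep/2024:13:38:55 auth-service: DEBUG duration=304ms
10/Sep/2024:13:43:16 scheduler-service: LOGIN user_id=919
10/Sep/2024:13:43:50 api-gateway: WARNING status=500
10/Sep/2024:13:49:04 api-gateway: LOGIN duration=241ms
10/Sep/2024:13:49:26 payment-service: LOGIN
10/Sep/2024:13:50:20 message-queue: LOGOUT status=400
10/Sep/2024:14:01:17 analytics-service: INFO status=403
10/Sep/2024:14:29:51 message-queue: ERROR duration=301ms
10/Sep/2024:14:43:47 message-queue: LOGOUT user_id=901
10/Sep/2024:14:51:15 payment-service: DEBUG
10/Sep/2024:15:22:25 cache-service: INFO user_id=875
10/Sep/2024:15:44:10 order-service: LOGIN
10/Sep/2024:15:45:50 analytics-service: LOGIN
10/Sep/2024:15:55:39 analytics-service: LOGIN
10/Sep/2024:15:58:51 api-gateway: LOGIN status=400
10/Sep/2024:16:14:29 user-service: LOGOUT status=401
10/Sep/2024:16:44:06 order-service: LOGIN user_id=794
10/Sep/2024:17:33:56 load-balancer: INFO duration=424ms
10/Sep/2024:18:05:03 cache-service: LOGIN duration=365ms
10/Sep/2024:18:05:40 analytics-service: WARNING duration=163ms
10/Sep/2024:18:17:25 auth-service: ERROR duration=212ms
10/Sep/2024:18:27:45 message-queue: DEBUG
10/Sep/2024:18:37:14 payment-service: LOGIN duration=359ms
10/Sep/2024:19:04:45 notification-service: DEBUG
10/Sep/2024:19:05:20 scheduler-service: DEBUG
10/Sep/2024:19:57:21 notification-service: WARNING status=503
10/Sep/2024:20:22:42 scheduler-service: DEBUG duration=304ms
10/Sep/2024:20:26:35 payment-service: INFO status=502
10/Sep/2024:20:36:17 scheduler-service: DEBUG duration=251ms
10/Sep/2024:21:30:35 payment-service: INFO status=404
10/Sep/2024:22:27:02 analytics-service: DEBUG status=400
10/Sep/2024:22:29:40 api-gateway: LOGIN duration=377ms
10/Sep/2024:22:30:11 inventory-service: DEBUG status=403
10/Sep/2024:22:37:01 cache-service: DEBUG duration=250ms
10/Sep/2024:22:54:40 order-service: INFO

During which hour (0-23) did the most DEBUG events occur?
13

To find the peak hour:

1. Group all DEBUG events by hour
2. Count events in each hour
3. Find hour with maximum count
4. Peak hour: 13 (with 5 events)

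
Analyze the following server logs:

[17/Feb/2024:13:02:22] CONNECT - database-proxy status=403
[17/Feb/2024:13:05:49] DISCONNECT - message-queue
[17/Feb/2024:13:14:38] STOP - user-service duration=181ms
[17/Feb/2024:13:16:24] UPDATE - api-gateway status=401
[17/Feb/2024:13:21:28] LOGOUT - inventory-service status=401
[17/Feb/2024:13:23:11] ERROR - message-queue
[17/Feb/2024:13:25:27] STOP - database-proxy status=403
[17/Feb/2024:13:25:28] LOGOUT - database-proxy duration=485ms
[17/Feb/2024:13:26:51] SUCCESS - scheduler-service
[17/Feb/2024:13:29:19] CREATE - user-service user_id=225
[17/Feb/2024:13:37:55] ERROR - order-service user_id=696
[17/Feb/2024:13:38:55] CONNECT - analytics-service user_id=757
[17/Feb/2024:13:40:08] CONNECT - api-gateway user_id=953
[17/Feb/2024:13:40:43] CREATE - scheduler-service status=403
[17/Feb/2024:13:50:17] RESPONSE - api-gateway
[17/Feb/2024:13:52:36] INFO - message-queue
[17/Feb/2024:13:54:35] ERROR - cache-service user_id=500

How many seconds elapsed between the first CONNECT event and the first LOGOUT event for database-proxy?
1386

To find the time between events:

1. Locate the first CONNECT event for database-proxy: 17/Feb/2024:13:02:22
2. Locate the first LOGOUT event for database-proxy: 17/Feb/2024:13:25:28
3. Calculate the difference: 17/Feb/2024:13:25:28 - 17/Feb/2024:13:02:22 = 1386 seconds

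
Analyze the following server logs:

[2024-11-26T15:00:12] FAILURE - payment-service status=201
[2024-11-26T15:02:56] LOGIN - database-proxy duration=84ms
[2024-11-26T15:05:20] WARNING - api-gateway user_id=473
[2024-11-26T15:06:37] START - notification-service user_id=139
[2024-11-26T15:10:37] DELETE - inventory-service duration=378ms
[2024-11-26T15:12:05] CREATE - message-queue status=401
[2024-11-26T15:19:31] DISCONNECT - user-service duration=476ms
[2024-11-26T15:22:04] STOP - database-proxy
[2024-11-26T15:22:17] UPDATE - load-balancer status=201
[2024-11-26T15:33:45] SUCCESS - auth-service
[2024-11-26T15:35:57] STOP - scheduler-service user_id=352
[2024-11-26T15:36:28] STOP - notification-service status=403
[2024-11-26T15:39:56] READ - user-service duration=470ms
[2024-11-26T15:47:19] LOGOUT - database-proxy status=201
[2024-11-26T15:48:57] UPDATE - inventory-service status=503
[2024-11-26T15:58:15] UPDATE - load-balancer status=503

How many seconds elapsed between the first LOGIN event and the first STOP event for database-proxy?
1148

To find the time between events:

1. Locate the first LOGIN event for database-proxy: 2024-11-26T15:02:56
2. Locate the first STOP event for database-proxy: 2024-11-26T15:22:04
3. Calculate the difference: 2024-11-26T15:22:04 - 2024-11-26T15:02:56 = 1148 seconds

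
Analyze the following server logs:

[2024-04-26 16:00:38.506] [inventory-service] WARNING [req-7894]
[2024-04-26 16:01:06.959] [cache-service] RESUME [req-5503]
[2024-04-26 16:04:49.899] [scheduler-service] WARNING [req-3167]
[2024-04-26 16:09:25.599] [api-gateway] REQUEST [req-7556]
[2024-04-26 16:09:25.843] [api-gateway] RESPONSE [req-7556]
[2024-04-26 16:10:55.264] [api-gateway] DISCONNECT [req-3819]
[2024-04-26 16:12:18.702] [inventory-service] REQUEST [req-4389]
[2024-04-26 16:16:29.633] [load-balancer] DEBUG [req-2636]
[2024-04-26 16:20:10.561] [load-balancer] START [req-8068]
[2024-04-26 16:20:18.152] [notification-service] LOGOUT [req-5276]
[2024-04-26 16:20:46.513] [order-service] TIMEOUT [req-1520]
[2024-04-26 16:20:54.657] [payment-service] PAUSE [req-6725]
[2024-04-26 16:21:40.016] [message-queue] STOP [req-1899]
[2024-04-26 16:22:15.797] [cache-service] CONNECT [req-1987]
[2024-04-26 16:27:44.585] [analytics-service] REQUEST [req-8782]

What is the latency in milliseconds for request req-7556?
244

To calculate latency:

1. Find REQUEST with id req-7556: 2024-04-26 16:09:25.599
2. Find RESPONSE with id req-7556: 2024-04-26 16:09:25.843
3. Latency: 2024-04-26 16:09:25.843 - 2024-04-26 16:09:25.599 = 244ms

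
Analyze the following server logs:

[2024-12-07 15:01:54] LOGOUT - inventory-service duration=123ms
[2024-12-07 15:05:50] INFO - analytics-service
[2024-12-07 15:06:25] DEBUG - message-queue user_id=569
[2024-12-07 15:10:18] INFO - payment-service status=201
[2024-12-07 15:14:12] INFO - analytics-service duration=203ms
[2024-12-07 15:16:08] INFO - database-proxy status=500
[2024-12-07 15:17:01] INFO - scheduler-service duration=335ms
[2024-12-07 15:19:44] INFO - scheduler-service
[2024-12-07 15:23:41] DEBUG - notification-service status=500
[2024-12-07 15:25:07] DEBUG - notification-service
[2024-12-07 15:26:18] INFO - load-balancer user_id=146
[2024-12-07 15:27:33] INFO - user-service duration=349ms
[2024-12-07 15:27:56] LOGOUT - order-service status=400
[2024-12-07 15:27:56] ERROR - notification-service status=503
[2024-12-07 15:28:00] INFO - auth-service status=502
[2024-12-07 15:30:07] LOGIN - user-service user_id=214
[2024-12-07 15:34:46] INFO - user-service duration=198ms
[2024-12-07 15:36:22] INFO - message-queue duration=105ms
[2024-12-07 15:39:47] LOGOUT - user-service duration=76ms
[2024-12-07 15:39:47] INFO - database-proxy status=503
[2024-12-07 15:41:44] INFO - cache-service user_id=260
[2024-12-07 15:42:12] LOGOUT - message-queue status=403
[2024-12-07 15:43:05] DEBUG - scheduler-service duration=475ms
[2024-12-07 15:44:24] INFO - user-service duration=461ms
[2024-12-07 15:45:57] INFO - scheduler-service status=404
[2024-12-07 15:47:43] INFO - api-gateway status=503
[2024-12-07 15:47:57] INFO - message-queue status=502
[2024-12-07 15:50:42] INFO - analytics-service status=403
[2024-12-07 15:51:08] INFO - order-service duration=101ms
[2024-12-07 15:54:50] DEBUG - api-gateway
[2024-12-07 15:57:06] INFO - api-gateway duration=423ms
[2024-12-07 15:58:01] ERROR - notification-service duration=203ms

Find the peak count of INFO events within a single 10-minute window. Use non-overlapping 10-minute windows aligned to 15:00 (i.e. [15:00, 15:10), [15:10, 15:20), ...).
5

To find the burst window:

1. Divide the log period into non-overlapping 10-minute windows starting at 15:00
2. Count INFO events in each window
3. Find the window with maximum count
4. Maximum events in a window: 5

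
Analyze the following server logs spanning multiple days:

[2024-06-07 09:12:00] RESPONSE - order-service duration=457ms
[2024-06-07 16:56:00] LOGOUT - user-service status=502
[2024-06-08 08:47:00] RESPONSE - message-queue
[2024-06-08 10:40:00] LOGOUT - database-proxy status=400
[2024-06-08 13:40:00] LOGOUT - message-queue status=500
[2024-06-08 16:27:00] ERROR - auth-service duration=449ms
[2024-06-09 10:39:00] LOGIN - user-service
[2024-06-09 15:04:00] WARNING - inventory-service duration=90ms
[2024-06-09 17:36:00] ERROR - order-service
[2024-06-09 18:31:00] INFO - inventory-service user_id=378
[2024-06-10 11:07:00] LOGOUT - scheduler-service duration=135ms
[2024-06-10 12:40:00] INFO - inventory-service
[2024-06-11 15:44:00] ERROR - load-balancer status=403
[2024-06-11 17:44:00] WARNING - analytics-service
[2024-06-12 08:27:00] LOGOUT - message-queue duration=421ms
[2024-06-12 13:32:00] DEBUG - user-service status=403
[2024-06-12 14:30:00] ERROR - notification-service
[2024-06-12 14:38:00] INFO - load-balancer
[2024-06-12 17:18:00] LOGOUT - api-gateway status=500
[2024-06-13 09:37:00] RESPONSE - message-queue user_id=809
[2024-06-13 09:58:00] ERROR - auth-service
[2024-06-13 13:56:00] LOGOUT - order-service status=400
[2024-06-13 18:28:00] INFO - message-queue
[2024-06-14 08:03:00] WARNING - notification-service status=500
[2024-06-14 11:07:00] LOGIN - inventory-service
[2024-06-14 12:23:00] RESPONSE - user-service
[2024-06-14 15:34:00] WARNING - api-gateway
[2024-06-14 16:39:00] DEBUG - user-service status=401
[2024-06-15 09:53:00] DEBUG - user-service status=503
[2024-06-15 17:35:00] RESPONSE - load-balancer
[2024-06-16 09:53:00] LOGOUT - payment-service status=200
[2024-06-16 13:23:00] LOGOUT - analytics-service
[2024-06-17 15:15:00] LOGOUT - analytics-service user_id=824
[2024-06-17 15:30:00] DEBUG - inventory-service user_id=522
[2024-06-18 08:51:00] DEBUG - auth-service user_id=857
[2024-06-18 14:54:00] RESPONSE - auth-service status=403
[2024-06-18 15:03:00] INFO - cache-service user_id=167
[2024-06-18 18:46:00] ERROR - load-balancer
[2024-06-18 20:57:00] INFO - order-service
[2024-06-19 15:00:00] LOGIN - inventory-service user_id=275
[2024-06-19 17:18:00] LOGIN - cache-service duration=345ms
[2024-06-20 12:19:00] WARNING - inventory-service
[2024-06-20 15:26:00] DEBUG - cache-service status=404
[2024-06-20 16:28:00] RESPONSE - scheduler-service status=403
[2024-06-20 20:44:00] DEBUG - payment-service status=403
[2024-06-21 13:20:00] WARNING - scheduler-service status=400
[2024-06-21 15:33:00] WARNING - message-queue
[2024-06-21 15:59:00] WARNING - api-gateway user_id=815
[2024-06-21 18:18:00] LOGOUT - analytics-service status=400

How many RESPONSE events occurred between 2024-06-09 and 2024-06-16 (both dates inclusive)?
3

To filter by date range:

1. Date range: 2024-06-09 through 2024-06-16, both dates inclusive
2. Filter for RESPONSE events whose date falls in this range
3. Count matching events: 3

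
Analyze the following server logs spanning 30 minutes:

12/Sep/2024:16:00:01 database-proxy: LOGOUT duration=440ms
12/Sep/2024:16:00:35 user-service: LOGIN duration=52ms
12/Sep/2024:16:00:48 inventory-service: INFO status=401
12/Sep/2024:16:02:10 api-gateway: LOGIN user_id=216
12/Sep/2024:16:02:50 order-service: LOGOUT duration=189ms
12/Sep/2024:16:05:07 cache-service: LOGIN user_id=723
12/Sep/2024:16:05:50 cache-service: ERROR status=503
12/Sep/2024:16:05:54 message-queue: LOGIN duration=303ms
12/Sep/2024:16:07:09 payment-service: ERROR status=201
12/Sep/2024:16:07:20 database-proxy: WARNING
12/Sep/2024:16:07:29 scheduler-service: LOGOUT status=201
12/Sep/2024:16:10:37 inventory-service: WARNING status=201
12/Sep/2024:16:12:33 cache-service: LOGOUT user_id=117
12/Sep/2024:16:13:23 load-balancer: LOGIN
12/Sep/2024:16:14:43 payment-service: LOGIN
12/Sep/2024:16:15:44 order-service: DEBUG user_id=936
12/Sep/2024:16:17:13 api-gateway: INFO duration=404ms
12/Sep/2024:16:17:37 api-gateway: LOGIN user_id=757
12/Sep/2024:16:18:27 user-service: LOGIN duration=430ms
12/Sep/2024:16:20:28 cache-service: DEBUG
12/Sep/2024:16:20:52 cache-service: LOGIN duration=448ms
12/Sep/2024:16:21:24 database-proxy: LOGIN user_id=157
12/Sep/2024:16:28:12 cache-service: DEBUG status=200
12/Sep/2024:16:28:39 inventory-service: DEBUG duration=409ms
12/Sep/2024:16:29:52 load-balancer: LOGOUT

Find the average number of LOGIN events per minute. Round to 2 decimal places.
0.33

To calculate the rate:

1. Count total LOGIN events: 10
2. Total time period: 30 minutes
3. Rate = 10 / 30 = 0.33 events per minute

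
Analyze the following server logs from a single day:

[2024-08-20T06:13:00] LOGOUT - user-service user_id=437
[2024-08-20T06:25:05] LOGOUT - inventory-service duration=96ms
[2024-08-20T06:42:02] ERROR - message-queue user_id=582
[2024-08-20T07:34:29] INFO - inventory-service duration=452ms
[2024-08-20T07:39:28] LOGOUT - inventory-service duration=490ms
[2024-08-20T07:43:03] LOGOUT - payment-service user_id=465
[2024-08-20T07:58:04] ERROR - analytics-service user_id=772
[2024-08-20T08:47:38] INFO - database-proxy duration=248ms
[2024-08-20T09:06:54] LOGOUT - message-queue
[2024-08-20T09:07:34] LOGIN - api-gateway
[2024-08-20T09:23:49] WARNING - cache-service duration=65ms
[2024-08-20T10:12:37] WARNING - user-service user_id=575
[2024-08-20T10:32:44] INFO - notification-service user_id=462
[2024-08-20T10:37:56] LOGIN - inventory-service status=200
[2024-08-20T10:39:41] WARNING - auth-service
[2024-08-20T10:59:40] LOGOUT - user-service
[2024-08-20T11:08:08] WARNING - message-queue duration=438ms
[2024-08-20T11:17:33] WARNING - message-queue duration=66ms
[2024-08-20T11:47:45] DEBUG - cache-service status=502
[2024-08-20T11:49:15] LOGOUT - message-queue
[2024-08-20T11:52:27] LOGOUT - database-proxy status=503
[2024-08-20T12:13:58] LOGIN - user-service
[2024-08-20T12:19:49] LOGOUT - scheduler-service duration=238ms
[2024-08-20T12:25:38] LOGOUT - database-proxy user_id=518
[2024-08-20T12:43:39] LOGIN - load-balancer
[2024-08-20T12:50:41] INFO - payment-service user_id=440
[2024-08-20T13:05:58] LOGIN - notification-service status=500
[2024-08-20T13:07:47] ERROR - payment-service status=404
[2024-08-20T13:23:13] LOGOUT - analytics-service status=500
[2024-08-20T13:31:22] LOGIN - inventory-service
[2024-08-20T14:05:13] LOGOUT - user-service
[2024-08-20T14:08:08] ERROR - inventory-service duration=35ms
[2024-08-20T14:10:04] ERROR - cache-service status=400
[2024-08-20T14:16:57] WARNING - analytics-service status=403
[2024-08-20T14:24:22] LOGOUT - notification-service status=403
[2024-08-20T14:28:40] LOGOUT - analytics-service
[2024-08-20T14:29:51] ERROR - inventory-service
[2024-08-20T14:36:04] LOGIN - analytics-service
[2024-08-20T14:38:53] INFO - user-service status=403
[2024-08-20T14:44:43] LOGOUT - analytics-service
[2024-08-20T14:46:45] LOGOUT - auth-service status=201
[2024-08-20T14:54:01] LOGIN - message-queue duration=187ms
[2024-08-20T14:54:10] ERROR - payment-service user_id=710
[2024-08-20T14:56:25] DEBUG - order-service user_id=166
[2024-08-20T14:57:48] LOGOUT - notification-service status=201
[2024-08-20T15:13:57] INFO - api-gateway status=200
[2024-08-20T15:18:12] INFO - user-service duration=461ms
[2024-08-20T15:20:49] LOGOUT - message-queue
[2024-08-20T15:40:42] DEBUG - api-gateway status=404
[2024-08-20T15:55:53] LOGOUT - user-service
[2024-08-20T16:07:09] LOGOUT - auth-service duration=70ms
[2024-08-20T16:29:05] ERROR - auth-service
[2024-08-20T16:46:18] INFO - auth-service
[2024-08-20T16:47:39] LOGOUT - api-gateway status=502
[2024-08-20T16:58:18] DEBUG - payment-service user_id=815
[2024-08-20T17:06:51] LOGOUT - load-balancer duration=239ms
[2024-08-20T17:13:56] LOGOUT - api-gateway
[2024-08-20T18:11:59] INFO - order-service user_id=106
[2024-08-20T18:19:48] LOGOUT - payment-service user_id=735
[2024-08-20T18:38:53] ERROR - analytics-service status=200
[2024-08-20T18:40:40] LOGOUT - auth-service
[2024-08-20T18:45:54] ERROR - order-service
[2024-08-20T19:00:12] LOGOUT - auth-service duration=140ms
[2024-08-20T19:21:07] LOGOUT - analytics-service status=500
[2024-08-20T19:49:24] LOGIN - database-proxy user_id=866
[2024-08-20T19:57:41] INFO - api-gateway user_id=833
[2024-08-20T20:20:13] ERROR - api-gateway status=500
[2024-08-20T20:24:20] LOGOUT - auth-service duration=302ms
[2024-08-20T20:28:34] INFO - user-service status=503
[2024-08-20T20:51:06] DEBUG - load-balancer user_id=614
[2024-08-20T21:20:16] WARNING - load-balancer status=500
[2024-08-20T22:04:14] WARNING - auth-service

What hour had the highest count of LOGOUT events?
14

To find the peak hour:

1. Group all LOGOUT events by hour
2. Count events in each hour
3. Find hour with maximum count
4. Peak hour: 14 (with 6 events)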